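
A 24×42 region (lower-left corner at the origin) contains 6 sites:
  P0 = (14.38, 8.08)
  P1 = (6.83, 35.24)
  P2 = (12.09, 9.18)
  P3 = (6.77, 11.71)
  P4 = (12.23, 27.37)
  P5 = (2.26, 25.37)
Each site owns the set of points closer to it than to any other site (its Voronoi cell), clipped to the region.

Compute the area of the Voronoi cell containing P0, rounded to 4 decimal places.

Area of P0's cell: 194.1164

1. box [0,24]×[0,42]: [(0, 0) (24, 0) (24, 42) (0, 42)]
2. ⊥bis P0·P1 via (10.605,21.66): [(0, 18.712) (0, 0) (24, 0) (24, 25.3836)]  |A|=529.1468
3. ⊥bis P0·P2 via (13.235,8.63): [(20.8638, 24.5118) (9.0896, 0) (24, 0) (24, 25.3836)]  |A|=222.5443
4. ⊥bis P0·P3 via (10.575,9.895): [(20.8638, 24.5118) (9.0896, 0) (24, 0) (24, 25.3836)]  |A|=222.5443
5. ⊥bis P0·P4 via (13.305,17.725): [(17.8469, 18.2312) (9.0896, 0) (24, 0) (24, 18.917)]  |A|=194.1164
6. ⊥bis P0·P5 via (8.32,16.725): [(17.8469, 18.2312) (9.0896, 0) (24, 0) (24, 18.917)]  |A|=194.1164
7. canonical 4-gon: [(17.8469, 18.2312) (9.0896, 0) (24, 0) (24, 18.917)]
8. shoelace: 194.1164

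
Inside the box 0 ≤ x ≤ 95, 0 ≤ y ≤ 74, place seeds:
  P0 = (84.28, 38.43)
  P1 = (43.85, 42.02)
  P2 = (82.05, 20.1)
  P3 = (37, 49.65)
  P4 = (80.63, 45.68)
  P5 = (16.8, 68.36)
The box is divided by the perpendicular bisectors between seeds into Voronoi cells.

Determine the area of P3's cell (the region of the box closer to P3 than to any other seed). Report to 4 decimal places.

Area of P3's cell: 1361.0362

1. box [0,95]×[0,74]: [(0, 0) (95, 0) (95, 74) (0, 74)]
2. ⊥bis P3·P0 via (60.64,44.04): [(0, 0) (50.1889, 0) (67.7498, 74) (0, 74)]  |A|=4363.7312
3. ⊥bis P3·P1 via (40.425,45.835): [(0, 9.5426) (66.6541, 69.3827) (67.7498, 74) (0, 74)]  |A|=2304.5848
4. ⊥bis P3·P2 via (59.525,34.875): [(0, 9.5426) (66.6541, 69.3827) (67.7498, 74) (0, 74)]  |A|=2304.5848
5. ⊥bis P3·P4 via (58.815,47.665): [(0, 9.5426) (60.2696, 63.6509) (61.2113, 74) (0, 74)]  |A|=2259.1519
6. ⊥bis P3·P5 via (26.9,59.005): [(0, 29.9628) (0, 9.5426) (60.2696, 63.6509) (61.2113, 74) (40.7889, 74)]  |A|=1361.0362
7. canonical 5-gon: [(0, 29.9628) (0, 9.5426) (60.2696, 63.6509) (61.2113, 74) (40.7889, 74)]
8. shoelace: 1361.0362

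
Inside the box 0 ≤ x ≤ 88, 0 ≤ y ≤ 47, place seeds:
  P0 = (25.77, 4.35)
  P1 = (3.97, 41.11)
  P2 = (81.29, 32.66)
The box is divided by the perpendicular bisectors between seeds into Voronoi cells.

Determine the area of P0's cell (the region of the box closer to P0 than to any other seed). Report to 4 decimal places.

1. box [0,88]×[0,47]: [(0, 0) (88, 0) (88, 47) (0, 47)]
2. ⊥bis P0·P1 via (14.87,22.73): [(0, 13.9116) (0, 0) (88, 0) (88, 47) (55.795, 47)]  |A|=3212.915
3. ⊥bis P0·P2 via (53.53,18.505): [(42.8997, 39.3526) (0, 13.9116) (0, 0) (62.9658, 0)]  |A|=1537.335
4. canonical 4-gon: [(42.8997, 39.3526) (0, 13.9116) (0, 0) (62.9658, 0)]
5. shoelace: 1537.335

Area of P0's cell: 1537.3350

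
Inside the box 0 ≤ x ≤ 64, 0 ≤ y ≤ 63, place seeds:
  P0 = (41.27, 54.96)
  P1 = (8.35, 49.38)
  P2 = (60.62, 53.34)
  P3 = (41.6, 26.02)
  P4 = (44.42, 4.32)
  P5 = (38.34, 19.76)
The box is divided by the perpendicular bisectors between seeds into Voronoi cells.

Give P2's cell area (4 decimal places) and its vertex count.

Area of P2's cell: 367.1426 (4 vertices)

1. box [0,64]×[0,63]: [(0, 0) (64, 0) (64, 63) (0, 63)]
2. ⊥bis P2·P0 via (50.945,54.15): [(46.4115, 0) (64, 0) (64, 63) (51.6859, 63)]  |A|=941.9306
3. ⊥bis P2·P1 via (34.485,51.36): [(46.4115, 0) (64, 0) (64, 63) (51.6859, 63)]  |A|=941.9306
4. ⊥bis P2·P3 via (51.11,39.68): [(49.8094, 40.5855) (64, 30.7061) (64, 63) (51.6859, 63)]  |A|=367.1426
5. ⊥bis P2·P4 via (52.52,28.83): [(49.8094, 40.5855) (64, 30.7061) (64, 63) (51.6859, 63)]  |A|=367.1426
6. ⊥bis P2·P5 via (49.48,36.55): [(49.8094, 40.5855) (64, 30.7061) (64, 63) (51.6859, 63)]  |A|=367.1426
7. canonical 4-gon: [(49.8094, 40.5855) (64, 30.7061) (64, 63) (51.6859, 63)]
8. shoelace: 367.1426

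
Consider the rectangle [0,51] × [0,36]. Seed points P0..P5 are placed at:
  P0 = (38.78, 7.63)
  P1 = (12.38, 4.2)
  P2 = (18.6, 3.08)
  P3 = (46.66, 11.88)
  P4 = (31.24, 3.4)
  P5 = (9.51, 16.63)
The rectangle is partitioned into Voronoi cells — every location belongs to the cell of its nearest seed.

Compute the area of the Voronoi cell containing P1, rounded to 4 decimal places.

Area of P1's cell: 154.4415

1. box [0,51]×[0,36]: [(0, 0) (51, 0) (51, 36) (0, 36)]
2. ⊥bis P1·P0 via (25.58,5.915): [(0, 0) (26.3485, 0) (21.6712, 36) (0, 36)]  |A|=864.3552
3. ⊥bis P1·P2 via (15.49,3.64): [(0, 0) (14.8346, 0) (21.3169, 36) (0, 36)]  |A|=650.726
4. ⊥bis P1·P3 via (29.52,8.04): [(0, 0) (14.8346, 0) (21.3169, 36) (0, 36)]  |A|=650.726
5. ⊥bis P1·P4 via (21.81,3.8): [(0, 0) (14.8346, 0) (21.3169, 36) (0, 36)]  |A|=650.726
6. ⊥bis P1·P5 via (10.945,10.415): [(0, 7.8879) (0, 0) (14.8346, 0) (16.96, 11.8038)]  |A|=154.4415
7. canonical 4-gon: [(0, 7.8879) (0, 0) (14.8346, 0) (16.96, 11.8038)]
8. shoelace: 154.4415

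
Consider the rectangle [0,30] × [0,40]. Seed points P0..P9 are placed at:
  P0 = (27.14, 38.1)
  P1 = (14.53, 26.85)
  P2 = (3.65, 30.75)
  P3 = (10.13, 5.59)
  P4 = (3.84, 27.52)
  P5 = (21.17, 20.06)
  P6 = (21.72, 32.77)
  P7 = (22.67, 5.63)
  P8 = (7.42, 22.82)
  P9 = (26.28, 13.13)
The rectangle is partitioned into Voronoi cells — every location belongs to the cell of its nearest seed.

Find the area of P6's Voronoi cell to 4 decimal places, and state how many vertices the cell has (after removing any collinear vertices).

1. box [0,30]×[0,40]: [(0, 0) (30, 0) (30, 40) (0, 40)]
2. ⊥bis P6·P0 via (24.43,35.435): [(0, 0) (30, 0) (30, 29.7709) (19.9408, 40) (0, 40)]  |A|=1148.552
3. ⊥bis P6·P1 via (18.125,29.81): [(30, 15.3875) (30, 29.7709) (19.9408, 40) (9.7349, 40)]  |A|=197.9394
4. ⊥bis P6·P2 via (12.685,31.76): [(12.0826, 37.1486) (30, 15.3875) (30, 29.7709) (19.9408, 40) (11.7639, 40)]  |A|=195.0467
5. ⊥bis P6·P3 via (15.925,19.18): [(12.0826, 37.1486) (30, 15.3875) (30, 29.7709) (19.9408, 40) (11.7639, 40)]  |A|=195.0467
6. ⊥bis P6·P4 via (12.78,30.145): [(12.0826, 37.1486) (30, 15.3875) (30, 29.7709) (19.9408, 40) (11.7639, 40)]  |A|=195.0467
7. ⊥bis P6·P5 via (21.445,26.415): [(12.0826, 37.1486) (20.9009, 26.4385) (30, 26.0448) (30, 29.7709) (19.9408, 40) (11.7639, 40)]  |A|=146.561
8. ⊥bis P6·P7 via (22.195,19.2): [(12.0826, 37.1486) (20.9009, 26.4385) (30, 26.0448) (30, 29.7709) (19.9408, 40) (11.7639, 40)]  |A|=146.561
9. ⊥bis P6·P8 via (14.57,27.795): [(12.0826, 37.1486) (20.9009, 26.4385) (30, 26.0448) (30, 29.7709) (19.9408, 40) (11.7639, 40)]  |A|=146.561
10. ⊥bis P6·P9 via (24,22.95): [(12.0826, 37.1486) (20.9009, 26.4385) (30, 26.0448) (30, 29.7709) (19.9408, 40) (11.7639, 40)]  |A|=146.561
11. canonical 6-gon: [(12.0826, 37.1486) (20.9009, 26.4385) (30, 26.0448) (30, 29.7709) (19.9408, 40) (11.7639, 40)]
12. shoelace: 146.561

Area of P6's cell: 146.5610 (6 vertices)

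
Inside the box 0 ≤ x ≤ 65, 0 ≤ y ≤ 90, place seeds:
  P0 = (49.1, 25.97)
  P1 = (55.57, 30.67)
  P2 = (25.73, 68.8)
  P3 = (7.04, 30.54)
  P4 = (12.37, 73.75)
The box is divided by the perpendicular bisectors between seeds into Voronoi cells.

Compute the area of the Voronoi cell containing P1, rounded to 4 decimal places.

Area of P1's cell: 776.4638

1. box [0,65]×[0,90]: [(0, 0) (65, 0) (65, 90) (0, 90)]
2. ⊥bis P1·P0 via (52.335,28.32): [(65, 10.8854) (65, 90) (7.5288, 90)]  |A|=2273.4044
3. ⊥bis P1·P2 via (40.65,49.735): [(38.1817, 47.8034) (65, 10.8854) (65, 68.791)]  |A|=776.4638
4. ⊥bis P1·P3 via (31.305,30.605): [(38.1817, 47.8034) (65, 10.8854) (65, 68.791)]  |A|=776.4638
5. ⊥bis P1·P4 via (33.97,52.21): [(38.1817, 47.8034) (65, 10.8854) (65, 68.791)]  |A|=776.4638
6. canonical 3-gon: [(38.1817, 47.8034) (65, 10.8854) (65, 68.791)]
7. shoelace: 776.4638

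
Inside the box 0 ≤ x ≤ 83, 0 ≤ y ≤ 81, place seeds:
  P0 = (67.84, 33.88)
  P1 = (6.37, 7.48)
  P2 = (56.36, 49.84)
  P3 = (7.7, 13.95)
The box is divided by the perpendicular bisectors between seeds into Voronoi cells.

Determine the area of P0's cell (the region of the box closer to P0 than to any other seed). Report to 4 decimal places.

Area of P0's cell: 1742.3596

1. box [0,83]×[0,81]: [(0, 0) (83, 0) (83, 81) (0, 81)]
2. ⊥bis P0·P1 via (37.105,20.68): [(45.9866, 0) (83, 0) (83, 81) (11.1989, 81)]  |A|=4406.9872
3. ⊥bis P0·P2 via (62.1,41.86): [(36.0547, 23.1256) (45.9866, 0) (83, 0) (83, 56.8933)]  |A|=1763.4176
4. ⊥bis P0·P3 via (37.77,23.915): [(37.6511, 24.2739) (44.711, 2.9702) (45.9866, 0) (83, 0) (83, 56.8933)]  |A|=1742.3596
5. canonical 5-gon: [(37.6511, 24.2739) (44.711, 2.9702) (45.9866, 0) (83, 0) (83, 56.8933)]
6. shoelace: 1742.3596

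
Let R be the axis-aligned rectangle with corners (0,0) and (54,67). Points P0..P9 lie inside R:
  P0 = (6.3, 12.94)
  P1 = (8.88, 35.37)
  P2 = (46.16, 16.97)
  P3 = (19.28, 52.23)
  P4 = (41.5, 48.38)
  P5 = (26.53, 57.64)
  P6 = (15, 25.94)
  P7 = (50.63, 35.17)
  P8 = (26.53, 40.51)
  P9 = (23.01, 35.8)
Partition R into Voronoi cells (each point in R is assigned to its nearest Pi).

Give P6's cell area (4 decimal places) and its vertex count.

1. box [0,54]×[0,67]: [(0, 0) (54, 0) (54, 67) (0, 67)]
2. ⊥bis P6·P0 via (10.65,19.44): [(0, 26.5673) (39.6983, 0) (54, 0) (54, 67) (0, 67)]  |A|=3090.6618
3. ⊥bis P6·P1 via (11.94,30.655): [(2.7774, 24.7086) (39.6983, 0) (54, 0) (54, 57.9516)]  |A|=1660.903
4. ⊥bis P6·P2 via (30.58,21.455): [(38.1193, 47.6452) (2.7774, 24.7086) (26.8743, 8.5822)]  |A|=561.3192
5. ⊥bis P6·P3 via (17.14,39.085): [(34.8263, 36.2057) (23.3673, 38.0712) (2.7774, 24.7086) (26.8743, 8.5822)]  |A|=492.7048
6. ⊥bis P6·P4 via (28.25,37.16): [(33.3629, 31.1221) (28.1358, 37.2949) (23.3673, 38.0712) (2.7774, 24.7086) (26.8743, 8.5822)]  |A|=474.9019
7. ⊥bis P6·P5 via (20.765,41.79): [(33.3629, 31.1221) (28.1358, 37.2949) (23.3673, 38.0712) (2.7774, 24.7086) (26.8743, 8.5822)]  |A|=474.9019
8. ⊥bis P6·P7 via (32.815,30.555): [(32.9972, 29.8518) (32.3619, 32.3042) (28.1358, 37.2949) (23.3673, 38.0712) (2.7774, 24.7086) (26.8743, 8.5822)]  |A|=474.05
9. ⊥bis P6·P8 via (20.765,33.225): [(31.5185, 24.7152) (18.5729, 34.9597) (2.7774, 24.7086) (26.8743, 8.5822)]  |A|=379.0867
10. ⊥bis P6·P9 via (19.005,30.87): [(30.5827, 21.4645) (16.0146, 33.2994) (2.7774, 24.7086) (26.8743, 8.5822)]  |A|=326.0197
11. canonical 4-gon: [(30.5827, 21.4645) (16.0146, 33.2994) (2.7774, 24.7086) (26.8743, 8.5822)]
12. shoelace: 326.0197

Area of P6's cell: 326.0197 (4 vertices)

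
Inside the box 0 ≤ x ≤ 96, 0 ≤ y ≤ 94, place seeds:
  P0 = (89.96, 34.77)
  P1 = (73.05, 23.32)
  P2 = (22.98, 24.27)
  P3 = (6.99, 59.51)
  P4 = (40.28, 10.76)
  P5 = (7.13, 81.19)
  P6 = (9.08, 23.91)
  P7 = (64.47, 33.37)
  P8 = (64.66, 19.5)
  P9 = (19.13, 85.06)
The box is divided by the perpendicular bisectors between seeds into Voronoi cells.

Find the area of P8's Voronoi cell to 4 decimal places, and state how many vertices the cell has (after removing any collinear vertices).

1. box [0,96]×[0,94]: [(0, 0) (96, 0) (96, 94) (0, 94)]
2. ⊥bis P8·P0 via (77.31,27.135): [(0, 0) (93.6875, 0) (36.9531, 94) (0, 94)]  |A|=6140.1114
3. ⊥bis P8·P1 via (68.855,21.41): [(0, 0) (78.6031, 0) (35.8045, 94) (0, 94)]  |A|=5377.1546
4. ⊥bis P8·P2 via (43.82,21.885): [(41.3154, 0) (78.6031, 0) (48.8053, 65.4459)]  |A|=1220.1627
5. ⊥bis P8·P3 via (35.825,39.505): [(47.8142, 56.7861) (41.3154, 0) (78.6031, 0) (50.7931, 61.0799)]  |A|=1209.3919
6. ⊥bis P8·P4 via (52.47,15.13): [(47.8142, 56.7861) (45.3272, 35.0547) (57.894, 0) (78.6031, 0) (50.7931, 61.0799)]  |A|=918.8138
7. ⊥bis P8·P5 via (35.895,50.345): [(47.8142, 56.7861) (45.3272, 35.0547) (57.894, 0) (78.6031, 0) (50.7931, 61.0799)]  |A|=918.8138
8. ⊥bis P8·P6 via (36.87,21.705): [(47.8142, 56.7861) (45.3272, 35.0547) (57.894, 0) (78.6031, 0) (50.7931, 61.0799)]  |A|=918.8138
9. ⊥bis P8·P7 via (64.565,26.435): [(48.4962, 26.2149) (57.894, 0) (78.6031, 0) (66.5547, 26.4623)]  |A|=511.8679
10. ⊥bis P8·P9 via (41.895,52.28): [(48.4962, 26.2149) (57.894, 0) (78.6031, 0) (66.5547, 26.4623)]  |A|=511.8679
11. canonical 4-gon: [(48.4962, 26.2149) (57.894, 0) (78.6031, 0) (66.5547, 26.4623)]
12. shoelace: 511.8679

Area of P8's cell: 511.8679 (4 vertices)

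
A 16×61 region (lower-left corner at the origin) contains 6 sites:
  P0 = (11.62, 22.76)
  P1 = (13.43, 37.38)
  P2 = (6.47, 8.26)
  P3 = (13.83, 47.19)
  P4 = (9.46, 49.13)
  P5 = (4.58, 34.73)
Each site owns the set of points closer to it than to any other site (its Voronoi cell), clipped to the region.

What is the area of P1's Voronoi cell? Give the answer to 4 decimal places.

Area of P1's cell: 86.4823

1. box [0,16]×[0,61]: [(0, 0) (16, 0) (16, 61) (0, 61)]
2. ⊥bis P1·P0 via (12.525,30.07): [(0, 31.6206) (16, 29.6398) (16, 61) (0, 61)]  |A|=485.9167
3. ⊥bis P1·P2 via (9.95,22.82): [(0, 31.6206) (16, 29.6398) (16, 61) (0, 61)]  |A|=485.9167
4. ⊥bis P1·P3 via (13.63,42.285): [(0, 42.8408) (0, 31.6206) (16, 29.6398) (16, 42.1884)]  |A|=190.1496
5. ⊥bis P1·P4 via (11.445,43.255): [(9.1185, 42.469) (0, 39.3881) (0, 31.6206) (16, 29.6398) (16, 42.1884)]  |A|=174.4078
6. ⊥bis P1·P5 via (9.005,36.055): [(9.1185, 42.469) (7.2713, 41.8448) (10.7306, 30.2922) (16, 29.6398) (16, 42.1884)]  |A|=86.4823
7. canonical 5-gon: [(9.1185, 42.469) (7.2713, 41.8448) (10.7306, 30.2922) (16, 29.6398) (16, 42.1884)]
8. shoelace: 86.4823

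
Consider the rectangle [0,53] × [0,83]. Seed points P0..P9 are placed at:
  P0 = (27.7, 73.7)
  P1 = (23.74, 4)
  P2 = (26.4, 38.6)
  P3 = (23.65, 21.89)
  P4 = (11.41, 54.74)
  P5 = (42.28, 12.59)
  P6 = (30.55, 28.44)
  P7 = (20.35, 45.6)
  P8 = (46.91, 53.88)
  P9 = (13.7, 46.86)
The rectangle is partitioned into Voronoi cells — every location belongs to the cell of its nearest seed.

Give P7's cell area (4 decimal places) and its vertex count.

1. box [0,53]×[0,83]: [(0, 0) (53, 0) (53, 83) (0, 83)]
2. ⊥bis P7·P0 via (24.025,59.65): [(0, 65.9341) (0, 0) (53, 0) (53, 52.0711)]  |A|=3127.1391
3. ⊥bis P7·P1 via (22.045,24.8): [(0, 65.9341) (0, 23.0035) (53, 27.3225) (53, 52.0711)]  |A|=1793.498
4. ⊥bis P7·P2 via (23.375,42.1): [(39.1142, 55.7032) (0, 65.9341) (0, 23.0035) (1.4132, 23.1187)]  |A|=860.4507
5. ⊥bis P7·P3 via (22,33.745): [(12.1164, 32.3694) (39.1142, 55.7032) (0, 65.9341) (0, 30.683)]  |A|=808.0068
6. ⊥bis P7·P4 via (15.88,50.17): [(12.1164, 32.3694) (39.1142, 55.7032) (25.2457, 59.3307) (0, 34.6375) (0, 30.683)]  |A|=412.9547
7. ⊥bis P7·P5 via (31.315,29.095): [(12.1164, 32.3694) (39.1142, 55.7032) (25.2457, 59.3307) (0, 34.6375) (0, 30.683)]  |A|=412.9547
8. ⊥bis P7·P6 via (25.45,37.02): [(12.1164, 32.3694) (39.1142, 55.7032) (25.2457, 59.3307) (0, 34.6375) (0, 30.683)]  |A|=412.9547
9. ⊥bis P7·P8 via (33.63,49.74): [(12.1164, 32.3694) (33.3296, 50.7036) (31.1191, 57.7944) (25.2457, 59.3307) (0, 34.6375) (0, 30.683)]  |A|=386.92
10. ⊥bis P7·P9 via (17.025,46.23): [(14.8457, 34.7283) (33.3296, 50.7036) (31.1191, 57.7944) (25.2457, 59.3307) (18.2018, 52.441)]  |A|=214.2502
11. canonical 5-gon: [(14.8457, 34.7283) (33.3296, 50.7036) (31.1191, 57.7944) (25.2457, 59.3307) (18.2018, 52.441)]
12. shoelace: 214.2502

Area of P7's cell: 214.2502 (5 vertices)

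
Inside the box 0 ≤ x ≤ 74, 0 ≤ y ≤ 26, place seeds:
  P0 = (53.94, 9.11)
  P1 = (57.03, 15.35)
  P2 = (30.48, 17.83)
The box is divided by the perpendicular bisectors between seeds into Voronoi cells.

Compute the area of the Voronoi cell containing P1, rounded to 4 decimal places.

Area of P1's cell: 463.2415

1. box [0,74]×[0,26]: [(0, 0) (74, 0) (74, 26) (0, 26)]
2. ⊥bis P1·P0 via (55.485,12.23): [(74, 3.0615) (74, 26) (27.6776, 26)]  |A|=531.2826
3. ⊥bis P1·P2 via (43.755,16.59): [(43.8843, 17.9746) (74, 3.0615) (74, 26) (44.634, 26)]  |A|=463.2415
4. canonical 4-gon: [(43.8843, 17.9746) (74, 3.0615) (74, 26) (44.634, 26)]
5. shoelace: 463.2415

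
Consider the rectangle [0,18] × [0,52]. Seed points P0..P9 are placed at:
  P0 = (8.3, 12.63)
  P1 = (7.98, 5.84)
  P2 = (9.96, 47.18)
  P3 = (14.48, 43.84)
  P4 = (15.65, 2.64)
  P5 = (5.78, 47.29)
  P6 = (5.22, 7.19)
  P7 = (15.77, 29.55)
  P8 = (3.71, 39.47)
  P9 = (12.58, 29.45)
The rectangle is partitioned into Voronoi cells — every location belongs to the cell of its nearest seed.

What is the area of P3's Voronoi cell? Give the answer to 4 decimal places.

1. box [0,18]×[0,52]: [(0, 0) (18, 0) (18, 52) (0, 52)]
2. ⊥bis P3·P0 via (11.39,28.235): [(0, 30.4904) (18, 26.9261) (18, 52) (0, 52)]  |A|=419.2515
3. ⊥bis P3·P1 via (11.23,24.84): [(0, 30.4904) (18, 26.9261) (18, 52) (0, 52)]  |A|=419.2515
4. ⊥bis P3·P2 via (12.22,45.51): [(0.9783, 30.2967) (18, 26.9261) (18, 52) (17.0157, 52)]  |A|=224.0813
5. ⊥bis P3·P4 via (15.065,23.24): [(0.9783, 30.2967) (18, 26.9261) (18, 52) (17.0157, 52)]  |A|=224.0813
6. ⊥bis P3·P5 via (10.13,45.565): [(7.6623, 39.3421) (3.8498, 29.7281) (18, 26.9261) (18, 52) (17.0157, 52)]  |A|=209.1939
7. ⊥bis P3·P6 via (9.85,25.515): [(7.6623, 39.3421) (3.8498, 29.7281) (18, 26.9261) (18, 52) (17.0157, 52)]  |A|=209.1939
8. ⊥bis P3·P7 via (15.125,36.695): [(7.6623, 39.3421) (6.2965, 35.898) (18, 36.9545) (18, 52) (17.0157, 52)]  |A|=103.4296
9. ⊥bis P3·P8 via (9.095,41.655): [(9.193, 41.4135) (11.2495, 36.3451) (18, 36.9545) (18, 52) (17.0157, 52)]  |A|=89.1967
10. ⊥bis P3·P9 via (13.53,36.645): [(9.193, 41.4135) (10.9919, 36.9801) (13.9528, 36.5892) (18, 36.9545) (18, 52) (17.0157, 52)]  |A|=88.307
11. canonical 6-gon: [(9.193, 41.4135) (10.9919, 36.9801) (13.9528, 36.5892) (18, 36.9545) (18, 52) (17.0157, 52)]
12. shoelace: 88.307

Area of P3's cell: 88.3070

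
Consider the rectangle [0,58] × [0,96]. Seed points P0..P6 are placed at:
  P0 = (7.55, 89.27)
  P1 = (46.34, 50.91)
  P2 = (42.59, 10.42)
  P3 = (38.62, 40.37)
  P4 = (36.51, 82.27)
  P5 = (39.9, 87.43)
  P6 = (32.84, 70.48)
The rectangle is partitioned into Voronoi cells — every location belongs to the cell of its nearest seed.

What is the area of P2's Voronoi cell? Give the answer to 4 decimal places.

Area of P2's cell: 1383.6891

1. box [0,58]×[0,96]: [(0, 0) (58, 0) (58, 96) (0, 96)]
2. ⊥bis P2·P0 via (25.07,49.845): [(0, 38.7042) (0, 0) (58, 0) (58, 64.4787)]  |A|=2992.3038
3. ⊥bis P2·P1 via (44.465,30.665): [(0, 34.7831) (0, 0) (58, 0) (58, 29.4114)]  |A|=1861.6433
4. ⊥bis P2·P3 via (40.605,25.395): [(0, 20.0126) (0, 0) (58, 0) (58, 27.7008)]  |A|=1383.6891
5. ⊥bis P2·P4 via (39.55,46.345): [(0, 20.0126) (0, 0) (58, 0) (58, 27.7008)]  |A|=1383.6891
6. ⊥bis P2·P5 via (41.245,48.925): [(0, 20.0126) (0, 0) (58, 0) (58, 27.7008)]  |A|=1383.6891
7. ⊥bis P2·P6 via (37.715,40.45): [(0, 20.0126) (0, 0) (58, 0) (58, 27.7008)]  |A|=1383.6891
8. canonical 4-gon: [(0, 20.0126) (0, 0) (58, 0) (58, 27.7008)]
9. shoelace: 1383.6891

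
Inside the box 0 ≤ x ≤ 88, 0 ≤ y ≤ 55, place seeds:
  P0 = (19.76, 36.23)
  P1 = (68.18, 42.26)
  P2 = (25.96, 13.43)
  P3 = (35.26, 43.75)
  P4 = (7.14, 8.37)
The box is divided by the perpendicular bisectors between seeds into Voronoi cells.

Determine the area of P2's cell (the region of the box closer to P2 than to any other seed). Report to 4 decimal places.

1. box [0,88]×[0,55]: [(0, 0) (88, 0) (88, 55) (0, 55)]
2. ⊥bis P2·P0 via (22.86,24.83): [(0, 18.6137) (0, 0) (88, 0) (88, 42.5435)]  |A|=2690.9165
3. ⊥bis P2·P1 via (47.07,27.845): [(45.0149, 30.8546) (0, 18.6137) (0, 0) (66.084, 0)]  |A|=1438.4437
4. ⊥bis P2·P3 via (30.61,28.59): [(50.7874, 22.401) (33.4658, 27.714) (0, 18.6137) (0, 0) (66.084, 0)]  |A|=1380.5638
5. ⊥bis P2·P4 via (16.55,10.9): [(50.7874, 22.401) (33.4658, 27.714) (13.4898, 22.282) (19.4806, 0) (66.084, 0)]  |A|=1037.9831
6. canonical 5-gon: [(50.7874, 22.401) (33.4658, 27.714) (13.4898, 22.282) (19.4806, 0) (66.084, 0)]
7. shoelace: 1037.9831

Area of P2's cell: 1037.9831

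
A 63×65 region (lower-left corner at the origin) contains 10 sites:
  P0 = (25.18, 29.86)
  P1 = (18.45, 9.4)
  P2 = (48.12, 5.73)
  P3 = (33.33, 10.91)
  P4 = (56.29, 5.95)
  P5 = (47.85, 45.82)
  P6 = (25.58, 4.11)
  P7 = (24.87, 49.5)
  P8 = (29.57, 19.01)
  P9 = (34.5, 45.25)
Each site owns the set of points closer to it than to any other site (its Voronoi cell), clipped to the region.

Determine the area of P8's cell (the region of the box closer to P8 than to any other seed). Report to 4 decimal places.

1. box [0,63]×[0,65]: [(0, 0) (63, 0) (63, 65) (0, 65)]
2. ⊥bis P8·P0 via (27.375,24.435): [(0, 13.3588) (0, 0) (63, 0) (63, 38.8492)]  |A|=1644.5526
3. ⊥bis P8·P1 via (24.01,14.205): [(18.3314, 20.7759) (36.2861, 0) (63, 0) (63, 38.8492)]  |A|=1145.1718
4. ⊥bis P8·P2 via (38.845,12.37): [(55.6817, 35.8881) (18.3314, 20.7759) (32.8422, 3.985)]  |A|=423.2169
5. ⊥bis P8·P3 via (31.45,14.96): [(45.3027, 21.3904) (55.6817, 35.8881) (18.3314, 20.7759) (25.6745, 12.279)]  |A|=309.1647
6. ⊥bis P8·P4 via (42.93,12.48): [(45.3027, 21.3904) (51.5512, 30.1185) (54.0482, 35.2272) (18.3314, 20.7759) (25.6745, 12.279)]  |A|=305.8174
7. ⊥bis P8·P5 via (38.71,32.415): [(45.3027, 21.3904) (48.4439, 25.7781) (41.8337, 30.2851) (18.3314, 20.7759) (25.6745, 12.279)]  |A|=259.4398
8. ⊥bis P8·P6 via (27.575,11.56): [(45.3027, 21.3904) (48.4439, 25.7781) (41.8337, 30.2851) (18.3314, 20.7759) (25.6745, 12.279)]  |A|=259.4398
9. ⊥bis P8·P7 via (27.22,34.255): [(45.3027, 21.3904) (48.4439, 25.7781) (41.8337, 30.2851) (18.3314, 20.7759) (25.6745, 12.279)]  |A|=259.4398
10. ⊥bis P8·P9 via (32.035,32.13): [(45.3027, 21.3904) (48.4439, 25.7781) (41.8337, 30.2851) (18.3314, 20.7759) (25.6745, 12.279)]  |A|=259.4398
11. canonical 5-gon: [(45.3027, 21.3904) (48.4439, 25.7781) (41.8337, 30.2851) (18.3314, 20.7759) (25.6745, 12.279)]
12. shoelace: 259.4398

Area of P8's cell: 259.4398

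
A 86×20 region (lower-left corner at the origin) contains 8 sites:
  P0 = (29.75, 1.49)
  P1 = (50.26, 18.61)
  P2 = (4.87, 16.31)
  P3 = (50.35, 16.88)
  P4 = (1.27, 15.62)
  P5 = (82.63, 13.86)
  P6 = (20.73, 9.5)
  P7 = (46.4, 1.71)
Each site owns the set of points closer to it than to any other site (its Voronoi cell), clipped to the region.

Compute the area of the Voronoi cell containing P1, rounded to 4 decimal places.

1. box [0,86]×[0,20]: [(0, 0) (86, 0) (86, 20) (0, 20)]
2. ⊥bis P1·P0 via (40.005,10.05): [(48.3939, 0) (86, 0) (86, 20) (31.6996, 20)]  |A|=919.0653
3. ⊥bis P1·P2 via (27.565,17.46): [(48.3939, 0) (86, 0) (86, 20) (31.6996, 20)]  |A|=919.0653
4. ⊥bis P1·P3 via (50.305,17.745): [(34.2778, 16.9112) (86, 19.602) (86, 20) (31.6996, 20)]  |A|=94.1547
5. ⊥bis P1·P4 via (25.765,17.115): [(34.2778, 16.9112) (86, 19.602) (86, 20) (31.6996, 20)]  |A|=94.1547
6. ⊥bis P1·P5 via (66.445,16.235): [(34.2778, 16.9112) (66.7924, 18.6027) (66.9975, 20) (31.6996, 20)]  |A|=77.0562
7. ⊥bis P1·P6 via (35.495,14.055): [(34.6085, 16.9284) (66.7924, 18.6027) (66.9975, 20) (33.661, 20)]  |A|=73.511
8. ⊥bis P1·P7 via (48.33,10.16): [(34.6085, 16.9284) (66.7924, 18.6027) (66.9975, 20) (33.661, 20)]  |A|=73.511
9. canonical 4-gon: [(34.6085, 16.9284) (66.7924, 18.6027) (66.9975, 20) (33.661, 20)]
10. shoelace: 73.511

Area of P1's cell: 73.5110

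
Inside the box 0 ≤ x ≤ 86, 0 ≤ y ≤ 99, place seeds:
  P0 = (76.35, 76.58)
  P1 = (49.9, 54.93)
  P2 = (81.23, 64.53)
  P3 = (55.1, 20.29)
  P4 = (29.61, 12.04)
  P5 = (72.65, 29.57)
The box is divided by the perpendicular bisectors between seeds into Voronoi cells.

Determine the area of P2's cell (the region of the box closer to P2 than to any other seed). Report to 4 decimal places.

Area of P2's cell: 437.5084

1. box [0,86]×[0,99]: [(0, 0) (86, 0) (86, 99) (0, 99)]
2. ⊥bis P2·P0 via (78.79,70.555): [(0, 38.6467) (0, 0) (86, 0) (86, 73.4749)]  |A|=4821.2282
3. ⊥bis P2·P1 via (65.565,59.73): [(64.0742, 64.5954) (83.8672, 0) (86, 0) (86, 73.4749)]  |A|=874.3836
4. ⊥bis P2·P3 via (68.165,42.41): [(64.0742, 64.5954) (71.4703, 40.4577) (86, 31.8759) (86, 73.4749)]  |A|=599.6662
5. ⊥bis P2·P4 via (55.42,38.285): [(64.0742, 64.5954) (71.4703, 40.4577) (86, 31.8759) (86, 73.4749)]  |A|=599.6662
6. ⊥bis P2·P5 via (76.94,47.05): [(64.0742, 64.5954) (68.8413, 49.0376) (86, 44.8265) (86, 73.4749)]  |A|=437.5084
7. canonical 4-gon: [(64.0742, 64.5954) (68.8413, 49.0376) (86, 44.8265) (86, 73.4749)]
8. shoelace: 437.5084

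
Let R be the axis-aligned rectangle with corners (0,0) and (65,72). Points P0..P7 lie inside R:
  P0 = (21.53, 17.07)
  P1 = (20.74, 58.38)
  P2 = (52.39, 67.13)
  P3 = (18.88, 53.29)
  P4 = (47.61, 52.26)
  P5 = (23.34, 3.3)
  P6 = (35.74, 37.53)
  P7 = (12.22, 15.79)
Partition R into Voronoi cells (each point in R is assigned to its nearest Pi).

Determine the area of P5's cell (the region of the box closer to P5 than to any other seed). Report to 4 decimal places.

1. box [0,65]×[0,72]: [(0, 0) (65, 0) (65, 72) (0, 72)]
2. ⊥bis P5·P0 via (22.435,10.185): [(0, 7.236) (0, 0) (65, 0) (65, 15.78)]  |A|=748.0197
3. ⊥bis P5·P1 via (22.04,30.84): [(0, 7.236) (0, 0) (65, 0) (65, 15.78)]  |A|=748.0197
4. ⊥bis P5·P2 via (37.865,35.215): [(0, 7.236) (0, 0) (65, 0) (65, 15.78)]  |A|=748.0197
5. ⊥bis P5·P3 via (21.11,28.295): [(0, 7.236) (0, 0) (65, 0) (65, 15.78)]  |A|=748.0197
6. ⊥bis P5·P4 via (35.475,27.78): [(60.7972, 15.2275) (0, 7.236) (0, 0) (65, 0) (65, 13.1441)]  |A|=742.4808
7. ⊥bis P5·P6 via (29.54,20.415): [(48.3694, 13.594) (0, 7.236) (0, 0) (65, 0) (65, 7.5694)]  |A|=679.7466
8. ⊥bis P5·P7 via (17.78,9.545): [(48.3694, 13.594) (17.8171, 9.578) (7.059, 0) (65, 0) (65, 7.5694)]  |A|=581.4785
9. canonical 5-gon: [(48.3694, 13.594) (17.8171, 9.578) (7.059, 0) (65, 0) (65, 7.5694)]
10. shoelace: 581.4785

Area of P5's cell: 581.4785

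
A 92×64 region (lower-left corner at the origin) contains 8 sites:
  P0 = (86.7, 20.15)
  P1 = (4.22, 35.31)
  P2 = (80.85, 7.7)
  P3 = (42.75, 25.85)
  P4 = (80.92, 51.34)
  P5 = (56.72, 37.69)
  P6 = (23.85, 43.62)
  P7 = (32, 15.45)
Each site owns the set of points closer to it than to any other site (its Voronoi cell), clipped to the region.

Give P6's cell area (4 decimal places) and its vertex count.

Area of P6's cell: 997.2210 (5 vertices)

1. box [0,92]×[0,64]: [(0, 0) (92, 0) (92, 64) (0, 64)]
2. ⊥bis P6·P0 via (55.275,31.885): [(0, 0) (43.3682, 0) (67.2677, 64) (0, 64)]  |A|=3540.3484
3. ⊥bis P6·P1 via (14.035,39.465): [(30.7418, 0) (43.3682, 0) (67.2677, 64) (3.6486, 64)]  |A|=2439.8575
4. ⊥bis P6·P2 via (52.35,25.66): [(30.7418, 0) (36.1797, 0) (53.8237, 27.9985) (67.2677, 64) (3.6486, 64)]  |A|=2339.2235
5. ⊥bis P6·P3 via (33.3,34.735): [(21.3968, 22.0749) (60.8153, 64) (3.6486, 64)]  |A|=1198.3615
6. ⊥bis P6·P4 via (52.385,47.48): [(21.3968, 22.0749) (51.4917, 54.0835) (50.1503, 64) (3.6486, 64)]  |A|=1145.482
7. ⊥bis P6·P5 via (40.285,40.655): [(21.3968, 22.0749) (40.6219, 42.5225) (44.4966, 64) (3.6486, 64)]  |A|=1023.1195
8. ⊥bis P6·P7 via (27.925,29.535): [(19.2956, 27.0384) (28.5925, 29.7281) (40.6219, 42.5225) (44.4966, 64) (3.6486, 64)]  |A|=997.221
9. canonical 5-gon: [(19.2956, 27.0384) (28.5925, 29.7281) (40.6219, 42.5225) (44.4966, 64) (3.6486, 64)]
10. shoelace: 997.221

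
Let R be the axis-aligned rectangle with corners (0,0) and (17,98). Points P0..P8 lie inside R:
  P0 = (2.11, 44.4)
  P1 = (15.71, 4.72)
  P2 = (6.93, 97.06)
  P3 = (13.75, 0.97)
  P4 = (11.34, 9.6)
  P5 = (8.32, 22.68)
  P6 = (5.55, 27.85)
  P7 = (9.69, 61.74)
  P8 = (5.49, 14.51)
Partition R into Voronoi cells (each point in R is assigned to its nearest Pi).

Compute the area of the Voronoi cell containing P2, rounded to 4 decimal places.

1. box [0,17]×[0,98]: [(0, 0) (17, 0) (17, 98) (0, 98)]
2. ⊥bis P2·P0 via (4.52,70.73): [(0, 71.1437) (17, 69.5877) (17, 98) (0, 98)]  |A|=469.783
3. ⊥bis P2·P1 via (11.32,50.89): [(0, 71.1437) (17, 69.5877) (17, 98) (0, 98)]  |A|=469.783
4. ⊥bis P2·P3 via (10.34,49.015): [(0, 71.1437) (17, 69.5877) (17, 98) (0, 98)]  |A|=469.783
5. ⊥bis P2·P4 via (9.135,53.33): [(0, 71.1437) (17, 69.5877) (17, 98) (0, 98)]  |A|=469.783
6. ⊥bis P2·P5 via (7.625,59.87): [(0, 71.1437) (17, 69.5877) (17, 98) (0, 98)]  |A|=469.783
7. ⊥bis P2·P6 via (6.24,62.455): [(0, 71.1437) (17, 69.5877) (17, 98) (0, 98)]  |A|=469.783
8. ⊥bis P2·P7 via (8.31,79.4): [(0, 78.7506) (17, 80.0791) (17, 98) (0, 98)]  |A|=315.9476
9. ⊥bis P2·P8 via (6.21,55.785): [(0, 78.7506) (17, 80.0791) (17, 98) (0, 98)]  |A|=315.9476
10. canonical 4-gon: [(0, 78.7506) (17, 80.0791) (17, 98) (0, 98)]
11. shoelace: 315.9476

Area of P2's cell: 315.9476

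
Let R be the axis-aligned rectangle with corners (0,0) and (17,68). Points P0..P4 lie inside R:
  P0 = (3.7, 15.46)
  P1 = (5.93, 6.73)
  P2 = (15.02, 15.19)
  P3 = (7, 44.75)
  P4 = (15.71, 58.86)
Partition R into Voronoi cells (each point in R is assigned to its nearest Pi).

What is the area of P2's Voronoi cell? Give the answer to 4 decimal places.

1. box [0,17]×[0,68]: [(0, 0) (17, 0) (17, 68) (0, 68)]
2. ⊥bis P2·P0 via (9.36,15.325): [(8.9945, 0) (17, 0) (17, 68) (10.6164, 68)]  |A|=489.2309
3. ⊥bis P2·P1 via (10.475,10.96): [(9.2864, 12.2372) (17, 3.9491) (17, 68) (10.6164, 68)]  |A|=425.0174
4. ⊥bis P2·P3 via (11.01,29.97): [(9.7008, 29.6148) (9.2864, 12.2372) (17, 3.9491) (17, 31.5952)]  |A|=169.6368
5. ⊥bis P2·P4 via (15.365,37.025): [(9.7008, 29.6148) (9.2864, 12.2372) (17, 3.9491) (17, 31.5952)]  |A|=169.6368
6. canonical 4-gon: [(9.7008, 29.6148) (9.2864, 12.2372) (17, 3.9491) (17, 31.5952)]
7. shoelace: 169.6368

Area of P2's cell: 169.6368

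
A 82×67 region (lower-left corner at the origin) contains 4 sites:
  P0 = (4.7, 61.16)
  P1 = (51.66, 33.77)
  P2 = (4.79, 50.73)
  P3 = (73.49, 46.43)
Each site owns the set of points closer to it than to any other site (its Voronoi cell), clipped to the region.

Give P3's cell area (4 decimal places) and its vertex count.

Area of P3's cell: 1057.6772 (3 vertices)

1. box [0,82]×[0,67]: [(0, 0) (82, 0) (82, 67) (0, 67)]
2. ⊥bis P3·P0 via (39.095,53.795): [(27.5759, 0) (82, 0) (82, 67) (41.9226, 67)]  |A|=3165.8014
3. ⊥bis P3·P1 via (62.575,40.1): [(82, 6.6049) (82, 67) (46.9747, 67)]  |A|=1057.6772
4. ⊥bis P3·P2 via (39.14,48.58): [(82, 6.6049) (82, 67) (46.9747, 67)]  |A|=1057.6772
5. canonical 3-gon: [(82, 6.6049) (82, 67) (46.9747, 67)]
6. shoelace: 1057.6772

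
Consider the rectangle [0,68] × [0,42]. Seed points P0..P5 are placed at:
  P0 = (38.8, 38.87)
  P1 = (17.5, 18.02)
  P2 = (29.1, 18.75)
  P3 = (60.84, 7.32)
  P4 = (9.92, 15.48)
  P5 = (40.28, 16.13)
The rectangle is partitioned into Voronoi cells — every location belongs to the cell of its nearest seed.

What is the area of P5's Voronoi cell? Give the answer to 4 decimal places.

Area of P5's cell: 494.4443

1. box [0,68]×[0,42]: [(0, 0) (68, 0) (68, 42) (0, 42)]
2. ⊥bis P5·P0 via (39.54,27.5): [(0, 24.9266) (0, 0) (68, 0) (68, 29.3523)]  |A|=1845.4817
3. ⊥bis P5·P1 via (28.89,17.075): [(29.7018, 26.8597) (27.4733, 0) (68, 0) (68, 29.3523)]  |A|=1106.3365
4. ⊥bis P5·P2 via (34.69,17.44): [(37.0089, 27.3353) (30.603, 0) (68, 0) (68, 29.3523)]  |A|=965.958
5. ⊥bis P5·P3 via (50.56,11.725): [(57.8297, 28.6904) (37.0089, 27.3353) (30.603, 0) (45.5358, 0)]  |A|=494.4443
6. ⊥bis P5·P4 via (25.1,15.805): [(57.8297, 28.6904) (37.0089, 27.3353) (30.603, 0) (45.5358, 0)]  |A|=494.4443
7. canonical 4-gon: [(57.8297, 28.6904) (37.0089, 27.3353) (30.603, 0) (45.5358, 0)]
8. shoelace: 494.4443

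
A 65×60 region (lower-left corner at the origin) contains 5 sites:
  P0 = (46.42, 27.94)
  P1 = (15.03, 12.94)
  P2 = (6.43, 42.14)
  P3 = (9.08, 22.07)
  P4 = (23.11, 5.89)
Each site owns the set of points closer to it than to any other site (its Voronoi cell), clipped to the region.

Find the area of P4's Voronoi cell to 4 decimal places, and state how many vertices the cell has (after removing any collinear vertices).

1. box [0,65]×[0,60]: [(0, 0) (65, 0) (65, 60) (0, 60)]
2. ⊥bis P4·P0 via (34.765,16.915): [(0, 53.6666) (0, 0) (50.7657, 0)]  |A|=1362.2099
3. ⊥bis P4·P1 via (19.07,9.415): [(30.0047, 21.9473) (10.8552, 0) (50.7657, 0)]  |A|=437.9635
4. ⊥bis P4·P2 via (14.77,24.015): [(30.0047, 21.9473) (10.8552, 0) (50.7657, 0)]  |A|=437.9635
5. ⊥bis P4·P3 via (16.095,13.98): [(30.0047, 21.9473) (10.8552, 0) (50.7657, 0)]  |A|=437.9635
6. canonical 3-gon: [(30.0047, 21.9473) (10.8552, 0) (50.7657, 0)]
7. shoelace: 437.9635

Area of P4's cell: 437.9635 (3 vertices)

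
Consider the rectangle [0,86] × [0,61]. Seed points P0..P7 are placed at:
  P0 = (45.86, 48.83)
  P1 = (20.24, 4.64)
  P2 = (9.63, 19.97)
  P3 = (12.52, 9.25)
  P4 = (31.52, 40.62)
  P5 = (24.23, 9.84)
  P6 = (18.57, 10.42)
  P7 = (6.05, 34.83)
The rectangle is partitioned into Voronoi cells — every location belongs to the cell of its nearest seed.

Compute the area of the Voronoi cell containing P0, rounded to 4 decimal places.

Area of P0's cell: 2163.2148

1. box [0,86]×[0,61]: [(0, 0) (86, 0) (86, 61) (0, 61)]
2. ⊥bis P0·P1 via (33.05,26.735): [(0, 45.8964) (79.1632, 0) (86, 0) (86, 61) (0, 61)]  |A|=3429.3487
3. ⊥bis P0·P2 via (27.745,34.4): [(34.5379, 25.8723) (79.1632, 0) (86, 0) (86, 61) (6.556, 61)]  |A|=3053.3753
4. ⊥bis P0·P3 via (29.19,29.04): [(34.5379, 25.8723) (79.1632, 0) (86, 0) (86, 61) (6.556, 61)]  |A|=3053.3753
5. ⊥bis P0·P4 via (38.69,44.725): [(56.9094, 12.902) (79.1632, 0) (86, 0) (86, 61) (29.3722, 61)]  |A|=2293.2088
6. ⊥bis P0·P5 via (35.045,29.335): [(53.2988, 19.2086) (86, 1.0673) (86, 61) (29.3722, 61)]  |A|=2163.2148
7. ⊥bis P0·P6 via (32.215,29.625): [(53.2988, 19.2086) (86, 1.0673) (86, 61) (29.3722, 61)]  |A|=2163.2148
8. ⊥bis P0·P7 via (25.955,41.83): [(53.2988, 19.2086) (86, 1.0673) (86, 61) (29.3722, 61)]  |A|=2163.2148
9. canonical 4-gon: [(53.2988, 19.2086) (86, 1.0673) (86, 61) (29.3722, 61)]
10. shoelace: 2163.2148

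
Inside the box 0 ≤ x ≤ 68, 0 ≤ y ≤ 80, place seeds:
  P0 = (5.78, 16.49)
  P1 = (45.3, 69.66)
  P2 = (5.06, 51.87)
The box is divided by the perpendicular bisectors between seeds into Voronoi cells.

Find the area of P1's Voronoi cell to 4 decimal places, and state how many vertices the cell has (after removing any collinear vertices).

1. box [0,68]×[0,80]: [(0, 0) (68, 0) (68, 80) (0, 80)]
2. ⊥bis P1·P0 via (25.54,43.075): [(0, 62.0583) (68, 11.5155) (68, 80) (0, 80)]  |A|=2938.492
3. ⊥bis P1·P2 via (25.18,60.765): [(36.6522, 34.8156) (68, 11.5155) (68, 80) (16.6763, 80)]  |A|=2232.937
4. canonical 4-gon: [(36.6522, 34.8156) (68, 11.5155) (68, 80) (16.6763, 80)]
5. shoelace: 2232.937

Area of P1's cell: 2232.9370 (4 vertices)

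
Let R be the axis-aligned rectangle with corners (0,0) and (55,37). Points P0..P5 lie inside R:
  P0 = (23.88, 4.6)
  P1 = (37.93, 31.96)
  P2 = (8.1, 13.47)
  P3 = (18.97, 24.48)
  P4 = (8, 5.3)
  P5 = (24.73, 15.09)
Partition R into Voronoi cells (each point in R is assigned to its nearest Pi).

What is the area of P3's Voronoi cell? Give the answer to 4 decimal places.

Area of P3's cell: 400.2414

1. box [0,55]×[0,37]: [(0, 0) (55, 0) (55, 37) (0, 37)]
2. ⊥bis P3·P0 via (21.425,14.54): [(0, 9.2484) (55, 22.8324) (55, 37) (0, 37)]  |A|=1152.7772
3. ⊥bis P3·P1 via (28.45,28.22): [(0, 9.2484) (32.7441, 17.3356) (24.9862, 37) (0, 37)]  |A|=700.0187
4. ⊥bis P3·P2 via (13.535,18.975): [(0, 32.3379) (18.7071, 13.8687) (32.7441, 17.3356) (24.9862, 37) (0, 37)]  |A|=484.0506
5. ⊥bis P3·P4 via (13.485,14.89): [(0, 32.3379) (18.7071, 13.8687) (32.7441, 17.3356) (24.9862, 37) (0, 37)]  |A|=484.0506
6. ⊥bis P3·P5 via (21.85,19.785): [(0, 32.3379) (16.2154, 16.3287) (29.8433, 24.6883) (24.9862, 37) (0, 37)]  |A|=400.2414
7. canonical 5-gon: [(0, 32.3379) (16.2154, 16.3287) (29.8433, 24.6883) (24.9862, 37) (0, 37)]
8. shoelace: 400.2414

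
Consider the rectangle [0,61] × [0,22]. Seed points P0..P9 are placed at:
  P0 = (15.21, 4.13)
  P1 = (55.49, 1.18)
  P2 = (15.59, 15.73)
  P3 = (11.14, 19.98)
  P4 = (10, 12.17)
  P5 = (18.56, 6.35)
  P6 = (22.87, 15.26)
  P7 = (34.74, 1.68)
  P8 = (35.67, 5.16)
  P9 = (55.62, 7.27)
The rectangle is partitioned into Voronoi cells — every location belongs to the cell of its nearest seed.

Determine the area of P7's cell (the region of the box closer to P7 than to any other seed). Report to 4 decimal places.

Area of P7's cell: 61.7308

1. box [0,61]×[0,22]: [(0, 0) (61, 0) (61, 22) (0, 22)]
2. ⊥bis P7·P0 via (24.975,2.905): [(24.6106, 0) (61, 0) (61, 22) (27.3704, 22)]  |A|=770.209
3. ⊥bis P7·P1 via (45.115,1.43): [(24.6106, 0) (45.0805, 0) (45.6107, 22) (27.3704, 22)]  |A|=425.8122
4. ⊥bis P7·P2 via (25.165,8.705): [(25.8135, 9.5889) (24.6106, 0) (45.0805, 0) (45.6107, 22) (34.9193, 22)]  |A|=378.9672
5. ⊥bis P7·P3 via (22.94,10.83): [(25.8135, 9.5889) (24.6106, 0) (45.0805, 0) (45.6107, 22) (34.9193, 22)]  |A|=378.9672
6. ⊥bis P7·P4 via (22.37,6.925): [(25.8135, 9.5889) (24.6106, 0) (45.0805, 0) (45.6107, 22) (34.9193, 22)]  |A|=378.9672
7. ⊥bis P7·P5 via (26.65,4.015): [(29.8446, 15.0833) (25.4912, 0) (45.0805, 0) (45.6107, 22) (34.9193, 22)]  |A|=356.3038
8. ⊥bis P7·P6 via (28.805,8.47): [(27.6426, 7.4539) (25.4912, 0) (45.0805, 0) (45.6107, 22) (44.2841, 22)]  |A|=276.4503
9. ⊥bis P7·P8 via (35.205,3.42): [(27.1032, 5.5851) (25.4912, 0) (45.0805, 0) (45.0992, 0.7759)]  |A|=61.7308
10. ⊥bis P7·P9 via (45.18,4.475): [(27.1032, 5.5851) (25.4912, 0) (45.0805, 0) (45.0992, 0.7759)]  |A|=61.7308
11. canonical 4-gon: [(27.1032, 5.5851) (25.4912, 0) (45.0805, 0) (45.0992, 0.7759)]
12. shoelace: 61.7308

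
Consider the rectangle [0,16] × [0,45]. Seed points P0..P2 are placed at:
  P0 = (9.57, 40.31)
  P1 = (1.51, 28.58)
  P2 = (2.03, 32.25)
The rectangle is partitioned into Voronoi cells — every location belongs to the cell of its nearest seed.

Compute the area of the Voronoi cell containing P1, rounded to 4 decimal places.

Area of P1's cell: 471.3227

1. box [0,16]×[0,45]: [(0, 0) (16, 0) (16, 45) (0, 45)]
2. ⊥bis P1·P0 via (5.54,34.445): [(0, 38.2517) (0, 0) (16, 0) (16, 27.2577)]  |A|=524.0747
3. ⊥bis P1·P2 via (1.77,30.415): [(13.9079, 28.6952) (0, 30.6658) (0, 0) (16, 0) (16, 27.2577)]  |A|=471.3227
4. canonical 5-gon: [(13.9079, 28.6952) (0, 30.6658) (0, 0) (16, 0) (16, 27.2577)]
5. shoelace: 471.3227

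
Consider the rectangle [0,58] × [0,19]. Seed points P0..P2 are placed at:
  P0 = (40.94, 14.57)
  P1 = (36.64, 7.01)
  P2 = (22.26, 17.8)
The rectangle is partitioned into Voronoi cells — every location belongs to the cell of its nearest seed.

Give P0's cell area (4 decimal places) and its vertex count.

Area of P0's cell: 306.4221 (5 vertices)

1. box [0,58]×[0,19]: [(0, 0) (58, 0) (58, 19) (0, 19)]
2. ⊥bis P0·P1 via (38.79,10.79): [(57.7603, 0) (58, 0) (58, 19) (24.3557, 19)]  |A|=321.898
3. ⊥bis P0·P2 via (31.6,16.185): [(31.3945, 14.9964) (57.7603, 0) (58, 0) (58, 19) (32.0867, 19)]  |A|=306.4221
4. canonical 5-gon: [(31.3945, 14.9964) (57.7603, 0) (58, 0) (58, 19) (32.0867, 19)]
5. shoelace: 306.4221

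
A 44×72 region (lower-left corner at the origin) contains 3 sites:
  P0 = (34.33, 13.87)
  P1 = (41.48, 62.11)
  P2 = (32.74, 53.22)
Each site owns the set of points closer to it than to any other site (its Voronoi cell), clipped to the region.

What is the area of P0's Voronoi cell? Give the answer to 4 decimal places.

Area of P0's cell: 1455.4720

1. box [0,44]×[0,72]: [(0, 0) (44, 0) (44, 72) (0, 72)]
2. ⊥bis P0·P1 via (37.905,37.99): [(0, 43.6082) (0, 0) (44, 0) (44, 37.0866)]  |A|=1775.2854
3. ⊥bis P0·P2 via (33.535,33.545): [(0, 32.19) (0, 0) (44, 0) (44, 33.9679)]  |A|=1455.472
4. canonical 4-gon: [(0, 32.19) (0, 0) (44, 0) (44, 33.9679)]
5. shoelace: 1455.472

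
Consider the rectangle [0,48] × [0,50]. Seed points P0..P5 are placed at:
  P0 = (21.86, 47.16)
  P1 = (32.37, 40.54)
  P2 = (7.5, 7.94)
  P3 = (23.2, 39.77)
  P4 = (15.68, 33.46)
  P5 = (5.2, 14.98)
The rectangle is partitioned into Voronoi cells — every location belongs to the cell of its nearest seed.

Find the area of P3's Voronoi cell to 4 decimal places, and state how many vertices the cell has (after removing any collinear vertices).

Area of P3's cell: 122.4358 (3 vertices)

1. box [0,48]×[0,50]: [(0, 0) (48, 0) (48, 50) (0, 50)]
2. ⊥bis P3·P0 via (22.53,43.465): [(0, 39.3797) (0, 0) (48, 0) (48, 48.0834)]  |A|=2099.1144
3. ⊥bis P3·P1 via (27.785,40.155): [(27.4324, 44.3539) (0, 39.3797) (0, 0) (31.1568, 0)]  |A|=1231.1037
4. ⊥bis P3·P2 via (15.35,23.855): [(29.7501, 16.7522) (27.4324, 44.3539) (0, 39.3797) (0, 31.4263)]  |A|=502.6628
5. ⊥bis P3·P4 via (19.44,36.615): [(29.0433, 25.1702) (27.4324, 44.3539) (14.8593, 42.0741)]  |A|=122.4358
6. ⊥bis P3·P5 via (14.2,27.375): [(29.0433, 25.1702) (27.4324, 44.3539) (14.8593, 42.0741)]  |A|=122.4358
7. canonical 3-gon: [(29.0433, 25.1702) (27.4324, 44.3539) (14.8593, 42.0741)]
8. shoelace: 122.4358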